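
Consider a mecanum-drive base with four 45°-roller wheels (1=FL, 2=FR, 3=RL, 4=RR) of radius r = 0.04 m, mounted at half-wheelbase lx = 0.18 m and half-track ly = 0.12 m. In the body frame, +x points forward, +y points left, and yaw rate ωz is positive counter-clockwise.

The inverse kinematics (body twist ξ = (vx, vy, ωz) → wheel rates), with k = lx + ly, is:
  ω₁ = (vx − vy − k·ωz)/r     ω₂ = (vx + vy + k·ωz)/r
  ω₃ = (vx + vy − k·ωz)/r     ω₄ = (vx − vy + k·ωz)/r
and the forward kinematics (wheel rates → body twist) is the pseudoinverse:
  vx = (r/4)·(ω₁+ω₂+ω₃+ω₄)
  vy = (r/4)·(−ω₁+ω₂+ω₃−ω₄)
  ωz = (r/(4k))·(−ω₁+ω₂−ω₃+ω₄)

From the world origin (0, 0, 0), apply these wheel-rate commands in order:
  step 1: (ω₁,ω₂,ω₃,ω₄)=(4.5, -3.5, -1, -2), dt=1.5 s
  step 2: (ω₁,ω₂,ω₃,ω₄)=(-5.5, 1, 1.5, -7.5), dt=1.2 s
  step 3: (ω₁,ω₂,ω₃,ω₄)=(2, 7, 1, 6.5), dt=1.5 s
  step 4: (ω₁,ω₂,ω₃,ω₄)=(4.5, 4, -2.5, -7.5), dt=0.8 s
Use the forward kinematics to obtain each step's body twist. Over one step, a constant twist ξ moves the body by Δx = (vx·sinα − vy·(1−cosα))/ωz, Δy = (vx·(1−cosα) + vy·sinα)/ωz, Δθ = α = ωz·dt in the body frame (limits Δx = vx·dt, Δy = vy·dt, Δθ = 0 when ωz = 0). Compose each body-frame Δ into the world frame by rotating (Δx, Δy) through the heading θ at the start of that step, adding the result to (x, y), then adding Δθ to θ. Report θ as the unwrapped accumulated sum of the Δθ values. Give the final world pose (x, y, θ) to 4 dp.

step 1: ξ=(vx,vy,ωz)=(-0.0200, -0.0700, -0.3000), dt=1.5 → body Δ=(-0.0522, -0.0949, -0.4500) → world pose (-0.0522, -0.0949, -0.4500)
step 2: ξ=(vx,vy,ωz)=(-0.1050, 0.1550, -0.0833), dt=1.2 → body Δ=(-0.1165, 0.1920, -0.1000) → world pose (-0.0736, 0.1287, -0.5500)
step 3: ξ=(vx,vy,ωz)=(0.1650, -0.0050, 0.3500), dt=1.5 → body Δ=(0.2382, 0.0563, 0.5250) → world pose (0.1589, 0.0522, -0.0250)
step 4: ξ=(vx,vy,ωz)=(-0.0150, 0.0450, -0.1833), dt=0.8 → body Δ=(-0.0093, 0.0367, -0.1467) → world pose (0.1505, 0.0892, -0.1717)

(0.1505, 0.0892, -0.1717)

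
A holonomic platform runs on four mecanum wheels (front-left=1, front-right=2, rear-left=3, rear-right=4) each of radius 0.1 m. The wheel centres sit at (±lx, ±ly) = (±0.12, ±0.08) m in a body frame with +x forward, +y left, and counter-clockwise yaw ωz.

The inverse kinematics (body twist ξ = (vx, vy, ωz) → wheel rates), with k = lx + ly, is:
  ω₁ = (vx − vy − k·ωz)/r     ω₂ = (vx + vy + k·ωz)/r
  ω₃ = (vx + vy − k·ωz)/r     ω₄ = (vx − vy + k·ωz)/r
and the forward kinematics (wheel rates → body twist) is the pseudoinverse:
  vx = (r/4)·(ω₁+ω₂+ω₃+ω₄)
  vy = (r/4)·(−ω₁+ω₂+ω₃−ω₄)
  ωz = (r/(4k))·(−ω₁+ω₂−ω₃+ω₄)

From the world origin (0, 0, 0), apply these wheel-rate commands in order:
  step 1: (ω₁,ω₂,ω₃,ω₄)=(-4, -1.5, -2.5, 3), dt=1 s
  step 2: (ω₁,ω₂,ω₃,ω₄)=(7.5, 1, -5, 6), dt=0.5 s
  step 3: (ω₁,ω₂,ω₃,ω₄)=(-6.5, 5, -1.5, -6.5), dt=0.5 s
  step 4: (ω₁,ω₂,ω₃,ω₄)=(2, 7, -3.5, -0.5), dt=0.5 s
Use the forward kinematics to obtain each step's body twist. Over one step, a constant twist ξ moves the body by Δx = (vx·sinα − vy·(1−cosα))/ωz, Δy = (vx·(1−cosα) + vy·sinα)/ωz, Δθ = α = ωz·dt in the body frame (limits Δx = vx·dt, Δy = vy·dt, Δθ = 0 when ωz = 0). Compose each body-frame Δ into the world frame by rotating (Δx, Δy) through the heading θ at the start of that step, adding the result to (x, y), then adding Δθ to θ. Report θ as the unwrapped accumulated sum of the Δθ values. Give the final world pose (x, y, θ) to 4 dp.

step 1: ξ=(vx,vy,ωz)=(-0.1250, -0.0750, 1.0000), dt=1.0 → body Δ=(-0.0707, -0.1206, 1.0000) → world pose (-0.0707, -0.1206, 1.0000)
step 2: ξ=(vx,vy,ωz)=(0.2375, -0.4375, 0.5625), dt=0.5 → body Δ=(0.1478, -0.1993, 0.2812) → world pose (0.1768, -0.1039, 1.2812)
step 3: ξ=(vx,vy,ωz)=(-0.2375, 0.4125, 0.8125), dt=0.5 → body Δ=(-0.1568, 0.1768, 0.4062) → world pose (-0.0374, -0.2037, 1.6875)
step 4: ξ=(vx,vy,ωz)=(0.1250, 0.0500, 1.0000), dt=0.5 → body Δ=(0.0538, 0.0393, 0.5000) → world pose (-0.0827, -0.1549, 2.1875)

(-0.0827, -0.1549, 2.1875)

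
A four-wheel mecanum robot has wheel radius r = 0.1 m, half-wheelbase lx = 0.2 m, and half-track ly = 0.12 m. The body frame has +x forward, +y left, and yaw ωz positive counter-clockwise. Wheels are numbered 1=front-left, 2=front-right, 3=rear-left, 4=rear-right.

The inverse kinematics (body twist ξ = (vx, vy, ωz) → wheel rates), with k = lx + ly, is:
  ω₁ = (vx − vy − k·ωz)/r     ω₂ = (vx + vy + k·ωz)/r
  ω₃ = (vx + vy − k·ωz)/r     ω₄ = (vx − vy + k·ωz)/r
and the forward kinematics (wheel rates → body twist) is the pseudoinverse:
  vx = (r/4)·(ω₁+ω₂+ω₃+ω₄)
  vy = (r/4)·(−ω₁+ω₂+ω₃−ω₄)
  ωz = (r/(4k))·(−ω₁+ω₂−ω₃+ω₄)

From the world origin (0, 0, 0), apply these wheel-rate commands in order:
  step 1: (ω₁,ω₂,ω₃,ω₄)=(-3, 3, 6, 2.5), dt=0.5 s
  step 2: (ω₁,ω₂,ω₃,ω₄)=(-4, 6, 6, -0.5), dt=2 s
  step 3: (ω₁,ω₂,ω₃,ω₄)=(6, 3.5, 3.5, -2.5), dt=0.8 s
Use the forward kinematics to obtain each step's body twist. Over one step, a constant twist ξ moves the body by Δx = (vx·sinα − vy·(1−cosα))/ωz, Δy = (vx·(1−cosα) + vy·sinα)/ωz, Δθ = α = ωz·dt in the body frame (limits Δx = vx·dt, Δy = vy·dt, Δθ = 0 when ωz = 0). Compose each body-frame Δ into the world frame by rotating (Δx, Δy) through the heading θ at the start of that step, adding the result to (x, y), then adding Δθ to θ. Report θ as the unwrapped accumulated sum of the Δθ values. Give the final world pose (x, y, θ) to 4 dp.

(0.3172, 1.1584, 0.1133)

step 1: ξ=(vx,vy,ωz)=(0.2125, 0.2375, 0.1953), dt=0.5 → body Δ=(0.1003, 0.1237, 0.0977) → world pose (0.1003, 0.1237, 0.0977)
step 2: ξ=(vx,vy,ωz)=(0.1875, 0.4125, 0.2734), dt=2.0 → body Δ=(0.1366, 0.8845, 0.5469) → world pose (0.1500, 1.0173, 0.6445)
step 3: ξ=(vx,vy,ωz)=(0.2625, 0.0875, -0.6641), dt=0.8 → body Δ=(0.2184, 0.0123, -0.5312) → world pose (0.3172, 1.1584, 0.1133)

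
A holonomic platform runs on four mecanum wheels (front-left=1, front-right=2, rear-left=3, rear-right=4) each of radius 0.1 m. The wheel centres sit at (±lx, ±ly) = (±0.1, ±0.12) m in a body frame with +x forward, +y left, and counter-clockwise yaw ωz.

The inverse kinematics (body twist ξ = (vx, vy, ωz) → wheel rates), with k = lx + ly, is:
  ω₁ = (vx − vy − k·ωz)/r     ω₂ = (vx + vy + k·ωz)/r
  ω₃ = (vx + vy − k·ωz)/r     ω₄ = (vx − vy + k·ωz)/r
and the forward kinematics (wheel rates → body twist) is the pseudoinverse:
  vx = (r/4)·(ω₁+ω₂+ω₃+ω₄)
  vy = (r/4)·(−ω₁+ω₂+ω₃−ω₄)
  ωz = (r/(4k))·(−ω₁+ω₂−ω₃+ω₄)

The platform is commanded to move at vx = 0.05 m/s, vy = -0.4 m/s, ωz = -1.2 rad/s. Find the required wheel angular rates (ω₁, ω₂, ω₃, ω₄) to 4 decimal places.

k = lx + ly = 0.1 + 0.12 = 0.2200;  k·ωz = 0.2200·-1.2 = -0.2640
ω₁ (FL) = (vx − vy − k·ωz)/r = 0.7140/0.1 = 7.1400
ω₂ (FR) = (vx + vy + k·ωz)/r = -0.6140/0.1 = -6.1400
ω₃ (RL) = (vx + vy − k·ωz)/r = -0.0860/0.1 = -0.8600
ω₄ (RR) = (vx − vy + k·ωz)/r = 0.1860/0.1 = 1.8600

(7.1400, -6.1400, -0.8600, 1.8600)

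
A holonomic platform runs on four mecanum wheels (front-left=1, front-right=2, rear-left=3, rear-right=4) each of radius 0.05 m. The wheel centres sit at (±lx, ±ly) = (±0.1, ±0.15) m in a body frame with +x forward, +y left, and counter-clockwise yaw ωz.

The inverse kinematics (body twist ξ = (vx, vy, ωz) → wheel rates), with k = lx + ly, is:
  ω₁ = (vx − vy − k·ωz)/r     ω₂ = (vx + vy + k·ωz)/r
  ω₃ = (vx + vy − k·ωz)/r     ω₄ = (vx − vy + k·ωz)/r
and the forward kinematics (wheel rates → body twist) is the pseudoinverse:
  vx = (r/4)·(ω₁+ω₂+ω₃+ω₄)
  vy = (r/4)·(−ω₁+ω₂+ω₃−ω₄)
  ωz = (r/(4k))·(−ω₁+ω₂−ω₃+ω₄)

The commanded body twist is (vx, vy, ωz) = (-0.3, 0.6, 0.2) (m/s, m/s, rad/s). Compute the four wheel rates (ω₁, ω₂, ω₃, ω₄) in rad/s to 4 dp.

k = lx + ly = 0.1 + 0.15 = 0.2500;  k·ωz = 0.2500·0.2 = 0.0500
ω₁ (FL) = (vx − vy − k·ωz)/r = -0.9500/0.05 = -19.0000
ω₂ (FR) = (vx + vy + k·ωz)/r = 0.3500/0.05 = 7.0000
ω₃ (RL) = (vx + vy − k·ωz)/r = 0.2500/0.05 = 5.0000
ω₄ (RR) = (vx − vy + k·ωz)/r = -0.8500/0.05 = -17.0000

(-19.0000, 7.0000, 5.0000, -17.0000)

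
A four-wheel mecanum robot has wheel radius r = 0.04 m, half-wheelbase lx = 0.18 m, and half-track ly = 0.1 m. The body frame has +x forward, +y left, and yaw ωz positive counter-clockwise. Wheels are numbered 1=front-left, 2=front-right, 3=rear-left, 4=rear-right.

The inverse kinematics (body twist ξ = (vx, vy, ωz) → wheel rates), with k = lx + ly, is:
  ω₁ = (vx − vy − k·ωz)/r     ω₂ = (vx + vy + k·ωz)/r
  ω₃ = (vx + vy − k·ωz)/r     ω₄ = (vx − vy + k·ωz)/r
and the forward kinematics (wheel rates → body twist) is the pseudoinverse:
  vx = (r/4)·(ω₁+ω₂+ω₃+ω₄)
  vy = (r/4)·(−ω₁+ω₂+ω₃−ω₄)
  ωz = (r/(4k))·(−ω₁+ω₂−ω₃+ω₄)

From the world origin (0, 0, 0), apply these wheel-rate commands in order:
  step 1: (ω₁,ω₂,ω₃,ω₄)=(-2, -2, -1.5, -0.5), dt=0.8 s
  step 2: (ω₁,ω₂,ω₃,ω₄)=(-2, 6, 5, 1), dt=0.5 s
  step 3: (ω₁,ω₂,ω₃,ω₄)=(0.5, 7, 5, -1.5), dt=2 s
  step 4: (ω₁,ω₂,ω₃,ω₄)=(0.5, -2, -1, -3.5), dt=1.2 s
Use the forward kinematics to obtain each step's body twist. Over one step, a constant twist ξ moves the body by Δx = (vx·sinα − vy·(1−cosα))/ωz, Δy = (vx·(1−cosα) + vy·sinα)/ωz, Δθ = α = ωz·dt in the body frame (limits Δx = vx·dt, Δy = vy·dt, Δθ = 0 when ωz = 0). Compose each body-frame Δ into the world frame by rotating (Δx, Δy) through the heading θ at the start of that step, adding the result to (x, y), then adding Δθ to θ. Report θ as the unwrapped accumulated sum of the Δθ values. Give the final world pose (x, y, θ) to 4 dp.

(0.1192, 0.3356, -0.1143)

step 1: ξ=(vx,vy,ωz)=(-0.0600, -0.0100, 0.0357), dt=0.8 → body Δ=(-0.0479, -0.0087, 0.0286) → world pose (-0.0479, -0.0087, 0.0286)
step 2: ξ=(vx,vy,ωz)=(0.1000, 0.1200, 0.1429), dt=0.5 → body Δ=(0.0478, 0.0617, 0.0714) → world pose (-0.0018, 0.0544, 0.1000)
step 3: ξ=(vx,vy,ωz)=(0.1100, 0.1300, 0.0000), dt=2.0 → body Δ=(0.2200, 0.2600, 0.0000) → world pose (0.1911, 0.3351, 0.1000)
step 4: ξ=(vx,vy,ωz)=(-0.0600, 0.0000, -0.1786), dt=1.2 → body Δ=(-0.0715, 0.0077, -0.2143) → world pose (0.1192, 0.3356, -0.1143)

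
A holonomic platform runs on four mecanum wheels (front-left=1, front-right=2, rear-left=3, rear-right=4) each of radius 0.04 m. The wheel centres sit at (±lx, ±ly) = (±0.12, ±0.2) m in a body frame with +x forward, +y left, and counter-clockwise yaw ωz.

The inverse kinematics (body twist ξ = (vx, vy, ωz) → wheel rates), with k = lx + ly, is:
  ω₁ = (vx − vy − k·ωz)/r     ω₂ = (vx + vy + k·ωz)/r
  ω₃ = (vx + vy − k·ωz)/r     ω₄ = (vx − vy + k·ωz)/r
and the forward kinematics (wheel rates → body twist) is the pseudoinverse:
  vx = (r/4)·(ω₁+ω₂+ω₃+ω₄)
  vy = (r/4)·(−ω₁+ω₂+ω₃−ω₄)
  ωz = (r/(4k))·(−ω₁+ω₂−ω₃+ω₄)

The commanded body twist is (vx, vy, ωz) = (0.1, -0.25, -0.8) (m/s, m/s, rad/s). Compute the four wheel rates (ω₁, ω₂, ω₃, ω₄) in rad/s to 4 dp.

(15.1500, -10.1500, 2.6500, 2.3500)

k = lx + ly = 0.12 + 0.2 = 0.3200;  k·ωz = 0.3200·-0.8 = -0.2560
ω₁ (FL) = (vx − vy − k·ωz)/r = 0.6060/0.04 = 15.1500
ω₂ (FR) = (vx + vy + k·ωz)/r = -0.4060/0.04 = -10.1500
ω₃ (RL) = (vx + vy − k·ωz)/r = 0.1060/0.04 = 2.6500
ω₄ (RR) = (vx − vy + k·ωz)/r = 0.0940/0.04 = 2.3500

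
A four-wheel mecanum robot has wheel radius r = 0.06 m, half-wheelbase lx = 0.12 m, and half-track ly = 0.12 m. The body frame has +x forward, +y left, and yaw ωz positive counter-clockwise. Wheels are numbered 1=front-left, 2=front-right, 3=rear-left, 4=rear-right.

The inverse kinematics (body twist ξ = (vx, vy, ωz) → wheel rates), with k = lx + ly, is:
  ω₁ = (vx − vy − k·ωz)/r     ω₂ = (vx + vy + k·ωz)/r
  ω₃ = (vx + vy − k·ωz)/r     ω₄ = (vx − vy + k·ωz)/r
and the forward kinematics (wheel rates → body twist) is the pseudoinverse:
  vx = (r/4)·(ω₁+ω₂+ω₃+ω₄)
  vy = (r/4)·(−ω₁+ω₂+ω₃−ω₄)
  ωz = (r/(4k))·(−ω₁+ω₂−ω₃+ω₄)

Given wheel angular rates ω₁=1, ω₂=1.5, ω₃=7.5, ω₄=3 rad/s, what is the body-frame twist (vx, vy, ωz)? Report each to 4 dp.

k = lx + ly = 0.12 + 0.12 = 0.2400
ω₁+ω₂+ω₃+ω₄ = 13.0000  →  vx = (0.06/4)·13.0000 = 0.1950
−ω₁+ω₂+ω₃−ω₄ = 5.0000  →  vy = (0.06/4)·5.0000 = 0.0750
−ω₁+ω₂−ω₃+ω₄ = -4.0000  →  ωz = (0.06/0.9600)·-4.0000 = -0.2500

(0.1950, 0.0750, -0.2500)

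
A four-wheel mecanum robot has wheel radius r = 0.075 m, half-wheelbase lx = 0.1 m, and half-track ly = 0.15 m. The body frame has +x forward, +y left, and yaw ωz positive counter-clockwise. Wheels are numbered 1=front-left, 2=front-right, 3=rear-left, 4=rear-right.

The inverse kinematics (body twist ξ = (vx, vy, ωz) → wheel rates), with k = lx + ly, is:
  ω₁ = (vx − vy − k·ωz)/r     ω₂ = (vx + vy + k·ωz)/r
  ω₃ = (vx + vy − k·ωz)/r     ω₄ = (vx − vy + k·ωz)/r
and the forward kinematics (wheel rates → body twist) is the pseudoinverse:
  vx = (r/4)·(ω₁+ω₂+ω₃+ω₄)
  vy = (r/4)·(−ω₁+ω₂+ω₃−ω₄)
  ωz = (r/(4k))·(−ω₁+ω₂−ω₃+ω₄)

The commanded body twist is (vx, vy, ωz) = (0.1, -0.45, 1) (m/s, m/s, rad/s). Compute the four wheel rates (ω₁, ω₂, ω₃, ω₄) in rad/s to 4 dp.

(4.0000, -1.3333, -8.0000, 10.6667)

k = lx + ly = 0.1 + 0.15 = 0.2500;  k·ωz = 0.2500·1 = 0.2500
ω₁ (FL) = (vx − vy − k·ωz)/r = 0.3000/0.075 = 4.0000
ω₂ (FR) = (vx + vy + k·ωz)/r = -0.1000/0.075 = -1.3333
ω₃ (RL) = (vx + vy − k·ωz)/r = -0.6000/0.075 = -8.0000
ω₄ (RR) = (vx − vy + k·ωz)/r = 0.8000/0.075 = 10.6667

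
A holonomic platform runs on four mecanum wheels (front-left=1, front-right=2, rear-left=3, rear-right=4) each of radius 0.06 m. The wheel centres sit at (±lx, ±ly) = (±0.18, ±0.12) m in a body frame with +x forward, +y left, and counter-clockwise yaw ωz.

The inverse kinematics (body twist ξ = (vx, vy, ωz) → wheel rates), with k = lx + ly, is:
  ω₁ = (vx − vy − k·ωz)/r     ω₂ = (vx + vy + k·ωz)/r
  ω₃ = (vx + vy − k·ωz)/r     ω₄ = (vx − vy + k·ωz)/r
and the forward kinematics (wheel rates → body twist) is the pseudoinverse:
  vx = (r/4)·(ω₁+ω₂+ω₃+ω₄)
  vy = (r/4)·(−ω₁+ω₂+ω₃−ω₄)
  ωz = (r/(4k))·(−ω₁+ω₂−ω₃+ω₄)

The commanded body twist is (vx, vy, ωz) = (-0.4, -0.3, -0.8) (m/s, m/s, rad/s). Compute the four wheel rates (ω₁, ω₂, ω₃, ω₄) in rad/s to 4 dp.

(2.3333, -15.6667, -7.6667, -5.6667)

k = lx + ly = 0.18 + 0.12 = 0.3000;  k·ωz = 0.3000·-0.8 = -0.2400
ω₁ (FL) = (vx − vy − k·ωz)/r = 0.1400/0.06 = 2.3333
ω₂ (FR) = (vx + vy + k·ωz)/r = -0.9400/0.06 = -15.6667
ω₃ (RL) = (vx + vy − k·ωz)/r = -0.4600/0.06 = -7.6667
ω₄ (RR) = (vx − vy + k·ωz)/r = -0.3400/0.06 = -5.6667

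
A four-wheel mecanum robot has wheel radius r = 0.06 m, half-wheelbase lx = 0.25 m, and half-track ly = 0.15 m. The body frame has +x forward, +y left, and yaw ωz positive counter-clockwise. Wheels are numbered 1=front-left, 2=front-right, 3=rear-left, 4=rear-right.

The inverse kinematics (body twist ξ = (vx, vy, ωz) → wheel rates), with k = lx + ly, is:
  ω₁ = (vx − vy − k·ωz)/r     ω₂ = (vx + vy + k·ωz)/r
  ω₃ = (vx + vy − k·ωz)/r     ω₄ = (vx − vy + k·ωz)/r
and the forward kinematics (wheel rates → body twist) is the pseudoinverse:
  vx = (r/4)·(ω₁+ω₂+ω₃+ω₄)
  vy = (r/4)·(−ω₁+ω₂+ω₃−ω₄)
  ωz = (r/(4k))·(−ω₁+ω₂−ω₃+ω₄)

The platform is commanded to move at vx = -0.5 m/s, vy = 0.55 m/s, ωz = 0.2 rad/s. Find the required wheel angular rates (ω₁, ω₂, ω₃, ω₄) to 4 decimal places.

(-18.8333, 2.1667, -0.5000, -16.1667)

k = lx + ly = 0.25 + 0.15 = 0.4000;  k·ωz = 0.4000·0.2 = 0.0800
ω₁ (FL) = (vx − vy − k·ωz)/r = -1.1300/0.06 = -18.8333
ω₂ (FR) = (vx + vy + k·ωz)/r = 0.1300/0.06 = 2.1667
ω₃ (RL) = (vx + vy − k·ωz)/r = -0.0300/0.06 = -0.5000
ω₄ (RR) = (vx − vy + k·ωz)/r = -0.9700/0.06 = -16.1667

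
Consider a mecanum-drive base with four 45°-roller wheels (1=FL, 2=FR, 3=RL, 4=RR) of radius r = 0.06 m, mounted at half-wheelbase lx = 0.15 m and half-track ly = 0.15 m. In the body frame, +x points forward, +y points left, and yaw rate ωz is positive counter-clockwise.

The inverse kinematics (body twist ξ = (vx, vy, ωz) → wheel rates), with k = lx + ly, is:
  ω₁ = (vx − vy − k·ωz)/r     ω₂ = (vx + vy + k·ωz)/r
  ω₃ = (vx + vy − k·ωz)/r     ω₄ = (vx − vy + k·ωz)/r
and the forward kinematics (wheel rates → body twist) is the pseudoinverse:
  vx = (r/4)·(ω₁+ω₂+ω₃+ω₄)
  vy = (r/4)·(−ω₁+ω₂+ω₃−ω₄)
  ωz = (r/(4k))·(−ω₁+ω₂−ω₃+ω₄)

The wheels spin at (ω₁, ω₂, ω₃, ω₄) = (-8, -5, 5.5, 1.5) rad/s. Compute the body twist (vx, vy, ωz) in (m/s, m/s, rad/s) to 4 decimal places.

(-0.0900, 0.1050, -0.0500)

k = lx + ly = 0.15 + 0.15 = 0.3000
ω₁+ω₂+ω₃+ω₄ = -6.0000  →  vx = (0.06/4)·-6.0000 = -0.0900
−ω₁+ω₂+ω₃−ω₄ = 7.0000  →  vy = (0.06/4)·7.0000 = 0.1050
−ω₁+ω₂−ω₃+ω₄ = -1.0000  →  ωz = (0.06/1.2000)·-1.0000 = -0.0500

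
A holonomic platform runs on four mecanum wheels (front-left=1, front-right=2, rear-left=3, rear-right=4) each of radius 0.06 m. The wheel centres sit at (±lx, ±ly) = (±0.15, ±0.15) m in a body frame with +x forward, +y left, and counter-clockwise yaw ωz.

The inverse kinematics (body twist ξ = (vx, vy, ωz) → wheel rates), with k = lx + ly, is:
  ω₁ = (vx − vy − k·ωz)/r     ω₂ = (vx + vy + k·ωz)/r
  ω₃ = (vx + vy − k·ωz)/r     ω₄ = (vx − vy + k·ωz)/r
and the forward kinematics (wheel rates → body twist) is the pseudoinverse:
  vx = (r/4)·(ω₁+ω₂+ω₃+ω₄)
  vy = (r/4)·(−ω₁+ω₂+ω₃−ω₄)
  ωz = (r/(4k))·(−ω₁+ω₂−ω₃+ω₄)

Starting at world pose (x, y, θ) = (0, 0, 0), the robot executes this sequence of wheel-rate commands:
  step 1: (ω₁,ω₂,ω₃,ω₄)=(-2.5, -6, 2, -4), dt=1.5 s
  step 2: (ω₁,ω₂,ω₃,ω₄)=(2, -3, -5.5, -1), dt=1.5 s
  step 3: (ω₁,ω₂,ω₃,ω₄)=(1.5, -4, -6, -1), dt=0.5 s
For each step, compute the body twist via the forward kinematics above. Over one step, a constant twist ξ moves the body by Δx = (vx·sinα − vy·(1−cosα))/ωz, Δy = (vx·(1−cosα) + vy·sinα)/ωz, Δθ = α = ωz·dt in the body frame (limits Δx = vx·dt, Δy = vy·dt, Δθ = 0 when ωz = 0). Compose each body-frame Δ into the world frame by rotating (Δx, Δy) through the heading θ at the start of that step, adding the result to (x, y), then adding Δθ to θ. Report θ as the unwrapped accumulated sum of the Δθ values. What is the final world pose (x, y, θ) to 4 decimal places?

step 1: ξ=(vx,vy,ωz)=(-0.1575, 0.0375, -0.4750), dt=1.5 → body Δ=(-0.1976, 0.1323, -0.7125) → world pose (-0.1976, 0.1323, -0.7125)
step 2: ξ=(vx,vy,ωz)=(-0.1125, -0.1425, -0.0250), dt=1.5 → body Δ=(-0.1727, -0.2105, -0.0375) → world pose (-0.4659, 0.0859, -0.7500)
step 3: ξ=(vx,vy,ωz)=(-0.1425, -0.1575, -0.0250), dt=0.5 → body Δ=(-0.0717, -0.0783, -0.0125) → world pose (-0.5718, 0.0775, -0.7625)

(-0.5718, 0.0775, -0.7625)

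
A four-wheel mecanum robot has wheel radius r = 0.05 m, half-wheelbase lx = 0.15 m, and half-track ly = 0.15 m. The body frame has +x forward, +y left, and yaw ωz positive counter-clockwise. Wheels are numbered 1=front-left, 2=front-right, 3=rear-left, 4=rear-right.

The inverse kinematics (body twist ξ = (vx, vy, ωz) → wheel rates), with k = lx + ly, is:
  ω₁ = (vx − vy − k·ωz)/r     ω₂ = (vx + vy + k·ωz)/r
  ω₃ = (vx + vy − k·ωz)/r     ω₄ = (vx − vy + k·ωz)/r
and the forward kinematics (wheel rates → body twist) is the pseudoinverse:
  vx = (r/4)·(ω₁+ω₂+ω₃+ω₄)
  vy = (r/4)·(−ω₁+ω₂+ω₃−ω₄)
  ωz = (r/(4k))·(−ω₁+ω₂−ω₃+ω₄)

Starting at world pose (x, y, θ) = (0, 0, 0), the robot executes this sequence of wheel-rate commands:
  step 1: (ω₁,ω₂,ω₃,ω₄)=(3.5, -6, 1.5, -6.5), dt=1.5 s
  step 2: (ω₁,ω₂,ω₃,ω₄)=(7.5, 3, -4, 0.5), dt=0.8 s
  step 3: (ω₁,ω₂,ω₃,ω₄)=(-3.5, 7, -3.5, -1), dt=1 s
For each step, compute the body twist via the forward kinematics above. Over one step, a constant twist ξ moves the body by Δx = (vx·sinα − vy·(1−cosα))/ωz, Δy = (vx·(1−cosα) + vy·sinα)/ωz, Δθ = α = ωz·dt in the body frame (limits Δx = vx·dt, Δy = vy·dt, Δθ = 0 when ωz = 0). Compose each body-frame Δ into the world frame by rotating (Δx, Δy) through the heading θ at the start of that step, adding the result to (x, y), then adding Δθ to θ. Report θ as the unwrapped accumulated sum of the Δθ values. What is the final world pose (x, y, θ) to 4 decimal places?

step 1: ξ=(vx,vy,ωz)=(-0.0938, -0.0188, -0.7292), dt=1.5 → body Δ=(-0.1281, 0.0467, -1.0938) → world pose (-0.1281, 0.0467, -1.0938)
step 2: ξ=(vx,vy,ωz)=(0.0875, -0.1125, 0.0000), dt=0.8 → body Δ=(0.0700, -0.0900, 0.0000) → world pose (-0.1759, -0.0568, -1.0938)
step 3: ξ=(vx,vy,ωz)=(-0.0125, 0.1000, 0.5417), dt=1.0 → body Δ=(-0.0383, 0.0919, 0.5417) → world pose (-0.1119, 0.0194, -0.5521)

(-0.1119, 0.0194, -0.5521)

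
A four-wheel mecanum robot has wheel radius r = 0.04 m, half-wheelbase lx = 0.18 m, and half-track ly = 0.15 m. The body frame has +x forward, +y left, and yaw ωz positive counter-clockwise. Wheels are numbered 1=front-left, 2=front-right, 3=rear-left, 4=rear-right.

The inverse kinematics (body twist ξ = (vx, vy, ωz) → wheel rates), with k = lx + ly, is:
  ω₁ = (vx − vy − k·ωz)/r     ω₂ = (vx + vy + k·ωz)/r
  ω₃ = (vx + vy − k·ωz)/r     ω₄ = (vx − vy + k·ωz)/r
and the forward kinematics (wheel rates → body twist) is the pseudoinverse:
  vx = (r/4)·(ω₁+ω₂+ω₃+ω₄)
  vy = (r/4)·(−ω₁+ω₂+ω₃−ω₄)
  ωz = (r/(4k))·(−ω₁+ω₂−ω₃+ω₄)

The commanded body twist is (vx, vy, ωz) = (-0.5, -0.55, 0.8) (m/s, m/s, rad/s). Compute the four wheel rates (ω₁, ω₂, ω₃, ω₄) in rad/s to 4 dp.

(-5.3500, -19.6500, -32.8500, 7.8500)

k = lx + ly = 0.18 + 0.15 = 0.3300;  k·ωz = 0.3300·0.8 = 0.2640
ω₁ (FL) = (vx − vy − k·ωz)/r = -0.2140/0.04 = -5.3500
ω₂ (FR) = (vx + vy + k·ωz)/r = -0.7860/0.04 = -19.6500
ω₃ (RL) = (vx + vy − k·ωz)/r = -1.3140/0.04 = -32.8500
ω₄ (RR) = (vx − vy + k·ωz)/r = 0.3140/0.04 = 7.8500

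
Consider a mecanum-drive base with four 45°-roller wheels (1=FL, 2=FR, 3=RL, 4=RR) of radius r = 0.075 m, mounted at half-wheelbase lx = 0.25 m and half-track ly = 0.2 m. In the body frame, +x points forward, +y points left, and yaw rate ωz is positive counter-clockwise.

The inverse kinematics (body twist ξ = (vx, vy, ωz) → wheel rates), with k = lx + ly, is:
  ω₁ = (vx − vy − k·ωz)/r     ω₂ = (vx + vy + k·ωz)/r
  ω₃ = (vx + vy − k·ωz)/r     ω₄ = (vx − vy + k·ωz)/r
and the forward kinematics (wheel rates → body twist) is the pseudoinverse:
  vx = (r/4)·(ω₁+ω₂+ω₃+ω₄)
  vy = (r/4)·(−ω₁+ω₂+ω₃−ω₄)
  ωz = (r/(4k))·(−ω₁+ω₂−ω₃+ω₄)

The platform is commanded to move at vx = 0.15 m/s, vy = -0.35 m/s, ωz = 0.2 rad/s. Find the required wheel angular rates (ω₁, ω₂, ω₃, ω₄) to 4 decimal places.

(5.4667, -1.4667, -3.8667, 7.8667)

k = lx + ly = 0.25 + 0.2 = 0.4500;  k·ωz = 0.4500·0.2 = 0.0900
ω₁ (FL) = (vx − vy − k·ωz)/r = 0.4100/0.075 = 5.4667
ω₂ (FR) = (vx + vy + k·ωz)/r = -0.1100/0.075 = -1.4667
ω₃ (RL) = (vx + vy − k·ωz)/r = -0.2900/0.075 = -3.8667
ω₄ (RR) = (vx − vy + k·ωz)/r = 0.5900/0.075 = 7.8667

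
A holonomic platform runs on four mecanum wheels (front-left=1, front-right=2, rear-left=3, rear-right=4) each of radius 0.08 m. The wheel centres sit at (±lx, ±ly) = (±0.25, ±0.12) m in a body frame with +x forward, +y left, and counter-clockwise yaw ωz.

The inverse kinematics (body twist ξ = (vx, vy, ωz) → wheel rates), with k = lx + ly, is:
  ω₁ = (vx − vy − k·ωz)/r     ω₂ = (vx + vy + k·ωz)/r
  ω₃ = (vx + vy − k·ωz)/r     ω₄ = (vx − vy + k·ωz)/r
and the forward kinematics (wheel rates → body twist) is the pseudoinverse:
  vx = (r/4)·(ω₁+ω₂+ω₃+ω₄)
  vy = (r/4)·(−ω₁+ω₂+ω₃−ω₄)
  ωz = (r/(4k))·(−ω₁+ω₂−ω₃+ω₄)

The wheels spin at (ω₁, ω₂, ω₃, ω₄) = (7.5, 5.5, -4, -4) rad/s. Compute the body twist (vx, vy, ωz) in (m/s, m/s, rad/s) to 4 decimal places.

k = lx + ly = 0.25 + 0.12 = 0.3700
ω₁+ω₂+ω₃+ω₄ = 5.0000  →  vx = (0.08/4)·5.0000 = 0.1000
−ω₁+ω₂+ω₃−ω₄ = -2.0000  →  vy = (0.08/4)·-2.0000 = -0.0400
−ω₁+ω₂−ω₃+ω₄ = -2.0000  →  ωz = (0.08/1.4800)·-2.0000 = -0.1081

(0.1000, -0.0400, -0.1081)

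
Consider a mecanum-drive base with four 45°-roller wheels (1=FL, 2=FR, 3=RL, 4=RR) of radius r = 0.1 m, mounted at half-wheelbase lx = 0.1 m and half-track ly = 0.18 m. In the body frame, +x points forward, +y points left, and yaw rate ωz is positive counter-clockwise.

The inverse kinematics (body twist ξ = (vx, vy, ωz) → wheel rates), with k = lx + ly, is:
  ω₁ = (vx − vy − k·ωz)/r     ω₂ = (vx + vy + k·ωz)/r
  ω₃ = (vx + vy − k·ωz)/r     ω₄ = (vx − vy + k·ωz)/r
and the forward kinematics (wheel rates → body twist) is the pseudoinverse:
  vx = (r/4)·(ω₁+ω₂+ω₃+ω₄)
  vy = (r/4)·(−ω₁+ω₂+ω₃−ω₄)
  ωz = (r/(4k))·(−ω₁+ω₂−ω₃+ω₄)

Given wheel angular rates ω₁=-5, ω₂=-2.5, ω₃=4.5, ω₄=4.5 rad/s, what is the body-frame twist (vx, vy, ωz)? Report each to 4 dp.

k = lx + ly = 0.1 + 0.18 = 0.2800
ω₁+ω₂+ω₃+ω₄ = 1.5000  →  vx = (0.1/4)·1.5000 = 0.0375
−ω₁+ω₂+ω₃−ω₄ = 2.5000  →  vy = (0.1/4)·2.5000 = 0.0625
−ω₁+ω₂−ω₃+ω₄ = 2.5000  →  ωz = (0.1/1.1200)·2.5000 = 0.2232

(0.0375, 0.0625, 0.2232)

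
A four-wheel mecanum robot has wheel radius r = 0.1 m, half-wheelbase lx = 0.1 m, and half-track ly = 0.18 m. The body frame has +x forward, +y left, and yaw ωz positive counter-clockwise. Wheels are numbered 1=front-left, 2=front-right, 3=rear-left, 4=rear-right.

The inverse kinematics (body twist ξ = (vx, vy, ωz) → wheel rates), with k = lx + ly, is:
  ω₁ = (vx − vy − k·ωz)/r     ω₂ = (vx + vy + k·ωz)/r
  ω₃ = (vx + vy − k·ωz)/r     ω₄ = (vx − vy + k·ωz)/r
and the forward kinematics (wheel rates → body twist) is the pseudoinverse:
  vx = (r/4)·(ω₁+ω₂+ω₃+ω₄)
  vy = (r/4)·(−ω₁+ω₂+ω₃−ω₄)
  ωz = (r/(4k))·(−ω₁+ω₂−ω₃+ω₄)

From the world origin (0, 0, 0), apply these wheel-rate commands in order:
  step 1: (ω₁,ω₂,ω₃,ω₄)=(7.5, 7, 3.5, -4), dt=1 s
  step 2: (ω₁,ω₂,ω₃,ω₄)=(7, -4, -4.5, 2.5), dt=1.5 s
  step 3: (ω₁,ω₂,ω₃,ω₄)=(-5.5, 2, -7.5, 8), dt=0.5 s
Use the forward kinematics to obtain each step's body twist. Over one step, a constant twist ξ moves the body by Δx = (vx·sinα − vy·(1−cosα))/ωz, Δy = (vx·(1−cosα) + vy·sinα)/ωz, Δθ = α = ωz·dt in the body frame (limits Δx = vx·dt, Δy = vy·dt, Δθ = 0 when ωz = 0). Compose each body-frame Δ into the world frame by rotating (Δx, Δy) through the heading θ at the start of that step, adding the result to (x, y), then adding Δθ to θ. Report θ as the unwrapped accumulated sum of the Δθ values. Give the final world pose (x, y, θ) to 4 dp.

(-0.2441, -0.4072, -0.2232)

step 1: ξ=(vx,vy,ωz)=(0.3500, 0.1750, -0.7143), dt=1.0 → body Δ=(0.3809, 0.0407, -0.7143) → world pose (0.3809, 0.0407, -0.7143)
step 2: ξ=(vx,vy,ωz)=(0.0250, -0.4500, -0.3571), dt=1.5 → body Δ=(-0.1408, -0.6530, -0.5357) → world pose (-0.1533, -0.3604, -1.2500)
step 3: ξ=(vx,vy,ωz)=(-0.0750, -0.2000, 2.0536), dt=0.5 → body Δ=(0.0157, -0.1010, 1.0268) → world pose (-0.2441, -0.4072, -0.2232)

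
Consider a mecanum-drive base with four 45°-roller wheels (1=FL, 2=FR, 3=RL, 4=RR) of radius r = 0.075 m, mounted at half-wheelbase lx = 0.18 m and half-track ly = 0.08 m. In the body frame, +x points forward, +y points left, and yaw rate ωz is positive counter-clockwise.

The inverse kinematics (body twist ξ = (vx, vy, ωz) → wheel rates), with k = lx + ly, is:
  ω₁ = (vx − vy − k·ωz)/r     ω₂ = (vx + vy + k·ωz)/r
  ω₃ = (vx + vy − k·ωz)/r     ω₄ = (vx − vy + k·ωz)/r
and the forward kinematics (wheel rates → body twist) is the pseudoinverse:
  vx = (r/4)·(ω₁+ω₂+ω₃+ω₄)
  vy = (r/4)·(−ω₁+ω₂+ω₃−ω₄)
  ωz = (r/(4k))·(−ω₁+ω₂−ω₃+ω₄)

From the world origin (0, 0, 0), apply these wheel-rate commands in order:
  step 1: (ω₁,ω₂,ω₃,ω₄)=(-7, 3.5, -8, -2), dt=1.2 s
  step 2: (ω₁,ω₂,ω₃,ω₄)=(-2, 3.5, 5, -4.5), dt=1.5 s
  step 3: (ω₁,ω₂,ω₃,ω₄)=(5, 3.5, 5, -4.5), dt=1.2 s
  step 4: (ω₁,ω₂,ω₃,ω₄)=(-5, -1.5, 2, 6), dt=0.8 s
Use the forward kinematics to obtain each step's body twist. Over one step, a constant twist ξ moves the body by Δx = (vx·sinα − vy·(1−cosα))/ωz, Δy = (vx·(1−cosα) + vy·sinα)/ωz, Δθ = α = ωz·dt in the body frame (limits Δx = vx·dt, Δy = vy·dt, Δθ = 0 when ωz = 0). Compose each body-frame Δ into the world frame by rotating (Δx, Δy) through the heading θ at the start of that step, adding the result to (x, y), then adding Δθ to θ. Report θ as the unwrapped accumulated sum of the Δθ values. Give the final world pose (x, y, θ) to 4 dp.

(-0.5369, 0.3329, 0.4760)

step 1: ξ=(vx,vy,ωz)=(-0.2531, 0.0844, 1.1899), dt=1.2 → body Δ=(-0.2714, -0.1122, 1.4279) → world pose (-0.2714, -0.1122, 1.4279)
step 2: ξ=(vx,vy,ωz)=(0.0375, 0.2812, -0.2885), dt=1.5 → body Δ=(0.1444, 0.3969, -0.4327) → world pose (-0.6436, 0.0872, 0.9952)
step 3: ξ=(vx,vy,ωz)=(0.1688, 0.1500, -0.7933), dt=1.2 → body Δ=(0.2527, 0.0647, -0.9519) → world pose (-0.5604, 0.3343, 0.0433)
step 4: ξ=(vx,vy,ωz)=(0.0281, -0.0094, 0.5409), dt=0.8 → body Δ=(0.0234, -0.0025, 0.4327) → world pose (-0.5369, 0.3329, 0.4760)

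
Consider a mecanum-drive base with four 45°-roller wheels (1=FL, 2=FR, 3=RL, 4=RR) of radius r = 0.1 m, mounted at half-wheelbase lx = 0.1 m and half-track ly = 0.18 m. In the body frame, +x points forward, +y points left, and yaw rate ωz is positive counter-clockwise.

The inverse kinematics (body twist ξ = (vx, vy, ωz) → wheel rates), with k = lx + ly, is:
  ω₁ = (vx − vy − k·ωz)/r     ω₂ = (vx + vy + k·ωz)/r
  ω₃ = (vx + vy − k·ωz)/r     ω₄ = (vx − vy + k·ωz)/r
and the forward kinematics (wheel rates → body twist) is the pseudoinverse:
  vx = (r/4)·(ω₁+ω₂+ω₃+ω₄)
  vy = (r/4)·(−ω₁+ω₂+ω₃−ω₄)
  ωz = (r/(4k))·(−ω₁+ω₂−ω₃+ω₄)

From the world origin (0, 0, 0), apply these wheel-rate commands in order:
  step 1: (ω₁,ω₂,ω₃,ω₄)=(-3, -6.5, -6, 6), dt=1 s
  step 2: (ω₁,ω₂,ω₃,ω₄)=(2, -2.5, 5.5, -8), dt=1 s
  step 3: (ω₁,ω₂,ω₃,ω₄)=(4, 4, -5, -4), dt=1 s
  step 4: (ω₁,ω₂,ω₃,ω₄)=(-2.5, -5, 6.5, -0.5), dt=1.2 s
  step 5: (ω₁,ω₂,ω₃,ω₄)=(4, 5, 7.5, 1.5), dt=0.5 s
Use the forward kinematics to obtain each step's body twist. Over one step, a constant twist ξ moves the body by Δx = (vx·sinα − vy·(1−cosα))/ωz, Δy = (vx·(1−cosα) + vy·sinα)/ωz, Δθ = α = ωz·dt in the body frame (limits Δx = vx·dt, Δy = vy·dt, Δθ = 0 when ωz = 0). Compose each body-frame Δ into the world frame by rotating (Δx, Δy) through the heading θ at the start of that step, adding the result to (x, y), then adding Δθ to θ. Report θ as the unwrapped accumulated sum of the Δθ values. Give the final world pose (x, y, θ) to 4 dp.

step 1: ξ=(vx,vy,ωz)=(-0.2375, -0.3875, 0.7589), dt=1.0 → body Δ=(-0.0752, -0.4372, 0.7589) → world pose (-0.0752, -0.4372, 0.7589)
step 2: ξ=(vx,vy,ωz)=(-0.0750, 0.2250, -1.6071), dt=1.0 → body Δ=(0.0985, 0.1883, -1.6071) → world pose (-0.1334, -0.2329, -0.8482)
step 3: ξ=(vx,vy,ωz)=(-0.0250, -0.0250, 0.0893), dt=1.0 → body Δ=(-0.0239, -0.0261, 0.0893) → world pose (-0.1687, -0.2322, -0.7589)
step 4: ξ=(vx,vy,ωz)=(-0.0375, 0.1125, -0.8482), dt=1.2 → body Δ=(0.0254, 0.1339, -1.0179) → world pose (-0.0582, -0.1526, -1.7768)
step 5: ξ=(vx,vy,ωz)=(0.4500, 0.1750, -0.4464), dt=0.5 → body Δ=(0.2329, 0.0618, -0.2232) → world pose (-0.0453, -0.3931, -2.0000)

(-0.0453, -0.3931, -2.0000)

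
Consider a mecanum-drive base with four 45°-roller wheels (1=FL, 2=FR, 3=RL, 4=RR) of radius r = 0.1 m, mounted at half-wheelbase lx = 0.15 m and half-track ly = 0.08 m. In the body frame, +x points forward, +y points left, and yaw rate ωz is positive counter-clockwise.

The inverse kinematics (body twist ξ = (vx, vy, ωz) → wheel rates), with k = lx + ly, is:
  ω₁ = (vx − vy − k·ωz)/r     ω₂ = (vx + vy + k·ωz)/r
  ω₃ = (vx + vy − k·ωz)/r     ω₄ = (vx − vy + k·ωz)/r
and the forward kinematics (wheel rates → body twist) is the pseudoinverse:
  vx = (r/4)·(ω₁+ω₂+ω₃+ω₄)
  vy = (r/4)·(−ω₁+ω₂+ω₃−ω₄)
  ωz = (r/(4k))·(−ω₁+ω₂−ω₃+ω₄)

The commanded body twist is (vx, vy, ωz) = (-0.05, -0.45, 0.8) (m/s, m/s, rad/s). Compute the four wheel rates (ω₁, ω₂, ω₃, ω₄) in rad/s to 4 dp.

k = lx + ly = 0.15 + 0.08 = 0.2300;  k·ωz = 0.2300·0.8 = 0.1840
ω₁ (FL) = (vx − vy − k·ωz)/r = 0.2160/0.1 = 2.1600
ω₂ (FR) = (vx + vy + k·ωz)/r = -0.3160/0.1 = -3.1600
ω₃ (RL) = (vx + vy − k·ωz)/r = -0.6840/0.1 = -6.8400
ω₄ (RR) = (vx − vy + k·ωz)/r = 0.5840/0.1 = 5.8400

(2.1600, -3.1600, -6.8400, 5.8400)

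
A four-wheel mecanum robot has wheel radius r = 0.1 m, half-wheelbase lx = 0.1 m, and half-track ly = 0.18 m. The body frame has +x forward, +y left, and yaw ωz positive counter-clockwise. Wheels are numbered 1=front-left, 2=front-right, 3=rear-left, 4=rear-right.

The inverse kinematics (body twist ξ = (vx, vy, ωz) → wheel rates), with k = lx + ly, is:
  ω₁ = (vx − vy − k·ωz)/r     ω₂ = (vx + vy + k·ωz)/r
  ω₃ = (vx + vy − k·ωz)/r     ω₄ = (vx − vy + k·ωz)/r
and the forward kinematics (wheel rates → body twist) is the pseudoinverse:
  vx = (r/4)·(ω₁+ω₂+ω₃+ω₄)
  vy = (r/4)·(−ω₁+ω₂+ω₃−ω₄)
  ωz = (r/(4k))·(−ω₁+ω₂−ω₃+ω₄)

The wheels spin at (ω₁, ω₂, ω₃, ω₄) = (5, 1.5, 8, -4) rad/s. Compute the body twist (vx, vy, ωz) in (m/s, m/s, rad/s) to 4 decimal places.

(0.2625, 0.2125, -1.3839)

k = lx + ly = 0.1 + 0.18 = 0.2800
ω₁+ω₂+ω₃+ω₄ = 10.5000  →  vx = (0.1/4)·10.5000 = 0.2625
−ω₁+ω₂+ω₃−ω₄ = 8.5000  →  vy = (0.1/4)·8.5000 = 0.2125
−ω₁+ω₂−ω₃+ω₄ = -15.5000  →  ωz = (0.1/1.1200)·-15.5000 = -1.3839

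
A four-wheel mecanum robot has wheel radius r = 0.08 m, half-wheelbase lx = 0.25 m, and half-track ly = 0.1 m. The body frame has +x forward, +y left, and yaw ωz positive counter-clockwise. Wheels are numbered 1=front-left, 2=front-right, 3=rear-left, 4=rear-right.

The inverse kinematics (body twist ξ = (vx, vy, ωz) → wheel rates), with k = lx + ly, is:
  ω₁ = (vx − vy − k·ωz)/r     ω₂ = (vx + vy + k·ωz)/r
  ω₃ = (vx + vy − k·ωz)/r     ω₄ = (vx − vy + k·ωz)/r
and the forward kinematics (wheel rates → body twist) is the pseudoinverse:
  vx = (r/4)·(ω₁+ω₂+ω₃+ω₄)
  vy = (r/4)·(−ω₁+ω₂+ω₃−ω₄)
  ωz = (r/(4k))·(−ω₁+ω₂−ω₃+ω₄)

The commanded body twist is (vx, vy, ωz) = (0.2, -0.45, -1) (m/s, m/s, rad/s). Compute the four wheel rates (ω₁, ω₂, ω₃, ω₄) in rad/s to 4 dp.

(12.5000, -7.5000, 1.2500, 3.7500)

k = lx + ly = 0.25 + 0.1 = 0.3500;  k·ωz = 0.3500·-1 = -0.3500
ω₁ (FL) = (vx − vy − k·ωz)/r = 1.0000/0.08 = 12.5000
ω₂ (FR) = (vx + vy + k·ωz)/r = -0.6000/0.08 = -7.5000
ω₃ (RL) = (vx + vy − k·ωz)/r = 0.1000/0.08 = 1.2500
ω₄ (RR) = (vx − vy + k·ωz)/r = 0.3000/0.08 = 3.7500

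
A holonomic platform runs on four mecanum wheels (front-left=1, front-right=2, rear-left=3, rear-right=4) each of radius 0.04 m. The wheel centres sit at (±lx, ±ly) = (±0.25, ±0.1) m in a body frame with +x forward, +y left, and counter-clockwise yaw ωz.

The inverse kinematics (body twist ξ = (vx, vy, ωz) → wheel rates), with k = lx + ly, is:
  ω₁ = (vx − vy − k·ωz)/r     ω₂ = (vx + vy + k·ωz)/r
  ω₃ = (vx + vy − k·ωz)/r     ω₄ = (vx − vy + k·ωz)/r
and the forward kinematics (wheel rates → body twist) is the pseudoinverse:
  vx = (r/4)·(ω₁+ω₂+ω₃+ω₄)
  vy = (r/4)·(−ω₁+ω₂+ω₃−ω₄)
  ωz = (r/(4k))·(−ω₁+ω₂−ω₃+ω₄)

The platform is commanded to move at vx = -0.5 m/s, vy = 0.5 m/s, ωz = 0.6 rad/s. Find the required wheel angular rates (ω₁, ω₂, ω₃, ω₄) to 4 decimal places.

(-30.2500, 5.2500, -5.2500, -19.7500)

k = lx + ly = 0.25 + 0.1 = 0.3500;  k·ωz = 0.3500·0.6 = 0.2100
ω₁ (FL) = (vx − vy − k·ωz)/r = -1.2100/0.04 = -30.2500
ω₂ (FR) = (vx + vy + k·ωz)/r = 0.2100/0.04 = 5.2500
ω₃ (RL) = (vx + vy − k·ωz)/r = -0.2100/0.04 = -5.2500
ω₄ (RR) = (vx − vy + k·ωz)/r = -0.7900/0.04 = -19.7500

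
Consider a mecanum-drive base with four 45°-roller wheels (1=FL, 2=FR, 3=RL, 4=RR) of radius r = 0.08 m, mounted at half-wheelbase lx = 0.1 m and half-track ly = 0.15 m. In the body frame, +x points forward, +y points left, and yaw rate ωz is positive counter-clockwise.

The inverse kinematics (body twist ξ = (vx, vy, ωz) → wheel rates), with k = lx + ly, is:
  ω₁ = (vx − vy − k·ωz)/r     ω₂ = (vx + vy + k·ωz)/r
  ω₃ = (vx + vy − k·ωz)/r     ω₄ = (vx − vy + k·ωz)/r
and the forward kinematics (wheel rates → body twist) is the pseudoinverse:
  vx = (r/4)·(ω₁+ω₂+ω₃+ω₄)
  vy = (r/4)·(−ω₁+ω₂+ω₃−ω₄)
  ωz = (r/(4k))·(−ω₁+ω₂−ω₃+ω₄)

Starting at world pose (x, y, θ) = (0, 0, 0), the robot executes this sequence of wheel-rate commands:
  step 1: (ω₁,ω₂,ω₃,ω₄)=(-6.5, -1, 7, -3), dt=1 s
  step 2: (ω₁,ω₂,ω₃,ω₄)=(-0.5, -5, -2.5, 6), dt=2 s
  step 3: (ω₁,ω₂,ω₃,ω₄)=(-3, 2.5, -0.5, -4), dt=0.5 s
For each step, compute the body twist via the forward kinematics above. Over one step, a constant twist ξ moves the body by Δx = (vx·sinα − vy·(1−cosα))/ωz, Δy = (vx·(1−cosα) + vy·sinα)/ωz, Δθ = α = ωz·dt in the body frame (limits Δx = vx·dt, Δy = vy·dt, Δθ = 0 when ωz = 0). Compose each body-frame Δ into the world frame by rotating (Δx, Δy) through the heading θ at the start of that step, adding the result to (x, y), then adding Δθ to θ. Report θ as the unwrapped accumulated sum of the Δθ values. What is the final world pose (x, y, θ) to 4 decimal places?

(-0.1881, -0.1221, 0.3600)

step 1: ξ=(vx,vy,ωz)=(-0.0700, 0.3100, -0.3600), dt=1.0 → body Δ=(-0.0133, 0.3158, -0.3600) → world pose (-0.0133, 0.3158, -0.3600)
step 2: ξ=(vx,vy,ωz)=(-0.0400, -0.2600, 0.3200), dt=2.0 → body Δ=(0.0861, -0.5100, 0.6400) → world pose (-0.1123, -0.1918, 0.2800)
step 3: ξ=(vx,vy,ωz)=(-0.1000, 0.1800, 0.1600), dt=0.5 → body Δ=(-0.0535, 0.0879, 0.0800) → world pose (-0.1881, -0.1221, 0.3600)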